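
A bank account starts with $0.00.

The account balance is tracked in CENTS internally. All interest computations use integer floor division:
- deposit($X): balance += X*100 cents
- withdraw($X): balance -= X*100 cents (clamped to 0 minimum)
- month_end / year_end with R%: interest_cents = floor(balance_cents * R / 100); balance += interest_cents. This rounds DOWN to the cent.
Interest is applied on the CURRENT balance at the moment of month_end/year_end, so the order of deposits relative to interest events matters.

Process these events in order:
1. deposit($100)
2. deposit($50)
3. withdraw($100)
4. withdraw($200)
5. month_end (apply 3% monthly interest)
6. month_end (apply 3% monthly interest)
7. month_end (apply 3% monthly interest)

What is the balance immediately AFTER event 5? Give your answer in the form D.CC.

After 1 (deposit($100)): balance=$100.00 total_interest=$0.00
After 2 (deposit($50)): balance=$150.00 total_interest=$0.00
After 3 (withdraw($100)): balance=$50.00 total_interest=$0.00
After 4 (withdraw($200)): balance=$0.00 total_interest=$0.00
After 5 (month_end (apply 3% monthly interest)): balance=$0.00 total_interest=$0.00

Answer: 0.00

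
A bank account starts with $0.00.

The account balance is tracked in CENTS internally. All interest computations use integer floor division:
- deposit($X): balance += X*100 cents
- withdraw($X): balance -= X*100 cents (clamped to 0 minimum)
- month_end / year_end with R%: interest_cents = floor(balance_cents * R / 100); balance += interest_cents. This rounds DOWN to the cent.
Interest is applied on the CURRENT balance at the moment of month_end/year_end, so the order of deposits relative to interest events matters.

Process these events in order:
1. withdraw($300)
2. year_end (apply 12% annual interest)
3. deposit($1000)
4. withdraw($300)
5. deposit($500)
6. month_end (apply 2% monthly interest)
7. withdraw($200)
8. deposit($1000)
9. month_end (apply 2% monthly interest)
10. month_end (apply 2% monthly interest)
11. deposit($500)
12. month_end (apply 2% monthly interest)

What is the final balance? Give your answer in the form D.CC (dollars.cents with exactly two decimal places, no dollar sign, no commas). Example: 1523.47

After 1 (withdraw($300)): balance=$0.00 total_interest=$0.00
After 2 (year_end (apply 12% annual interest)): balance=$0.00 total_interest=$0.00
After 3 (deposit($1000)): balance=$1000.00 total_interest=$0.00
After 4 (withdraw($300)): balance=$700.00 total_interest=$0.00
After 5 (deposit($500)): balance=$1200.00 total_interest=$0.00
After 6 (month_end (apply 2% monthly interest)): balance=$1224.00 total_interest=$24.00
After 7 (withdraw($200)): balance=$1024.00 total_interest=$24.00
After 8 (deposit($1000)): balance=$2024.00 total_interest=$24.00
After 9 (month_end (apply 2% monthly interest)): balance=$2064.48 total_interest=$64.48
After 10 (month_end (apply 2% monthly interest)): balance=$2105.76 total_interest=$105.76
After 11 (deposit($500)): balance=$2605.76 total_interest=$105.76
After 12 (month_end (apply 2% monthly interest)): balance=$2657.87 total_interest=$157.87

Answer: 2657.87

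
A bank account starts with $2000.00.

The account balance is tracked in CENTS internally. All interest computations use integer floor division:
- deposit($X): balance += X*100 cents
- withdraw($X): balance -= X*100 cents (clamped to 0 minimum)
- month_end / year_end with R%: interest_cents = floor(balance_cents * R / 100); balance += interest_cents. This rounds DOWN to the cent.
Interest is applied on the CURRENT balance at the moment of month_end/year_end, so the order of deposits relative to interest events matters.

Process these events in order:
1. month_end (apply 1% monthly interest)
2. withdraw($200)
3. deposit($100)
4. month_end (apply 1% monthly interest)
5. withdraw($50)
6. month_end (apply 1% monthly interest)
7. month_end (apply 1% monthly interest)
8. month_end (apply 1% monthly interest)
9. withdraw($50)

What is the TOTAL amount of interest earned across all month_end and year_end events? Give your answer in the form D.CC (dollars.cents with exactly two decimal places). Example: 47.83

After 1 (month_end (apply 1% monthly interest)): balance=$2020.00 total_interest=$20.00
After 2 (withdraw($200)): balance=$1820.00 total_interest=$20.00
After 3 (deposit($100)): balance=$1920.00 total_interest=$20.00
After 4 (month_end (apply 1% monthly interest)): balance=$1939.20 total_interest=$39.20
After 5 (withdraw($50)): balance=$1889.20 total_interest=$39.20
After 6 (month_end (apply 1% monthly interest)): balance=$1908.09 total_interest=$58.09
After 7 (month_end (apply 1% monthly interest)): balance=$1927.17 total_interest=$77.17
After 8 (month_end (apply 1% monthly interest)): balance=$1946.44 total_interest=$96.44
After 9 (withdraw($50)): balance=$1896.44 total_interest=$96.44

Answer: 96.44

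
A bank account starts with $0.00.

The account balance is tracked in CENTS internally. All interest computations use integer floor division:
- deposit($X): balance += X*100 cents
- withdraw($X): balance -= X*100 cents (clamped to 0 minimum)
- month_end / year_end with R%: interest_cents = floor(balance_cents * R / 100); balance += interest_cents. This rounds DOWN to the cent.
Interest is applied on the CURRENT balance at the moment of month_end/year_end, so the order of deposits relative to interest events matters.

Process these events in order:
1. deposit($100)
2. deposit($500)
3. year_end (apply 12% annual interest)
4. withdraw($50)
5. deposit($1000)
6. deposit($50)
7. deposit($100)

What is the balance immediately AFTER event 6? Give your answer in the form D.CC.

Answer: 1672.00

Derivation:
After 1 (deposit($100)): balance=$100.00 total_interest=$0.00
After 2 (deposit($500)): balance=$600.00 total_interest=$0.00
After 3 (year_end (apply 12% annual interest)): balance=$672.00 total_interest=$72.00
After 4 (withdraw($50)): balance=$622.00 total_interest=$72.00
After 5 (deposit($1000)): balance=$1622.00 total_interest=$72.00
After 6 (deposit($50)): balance=$1672.00 total_interest=$72.00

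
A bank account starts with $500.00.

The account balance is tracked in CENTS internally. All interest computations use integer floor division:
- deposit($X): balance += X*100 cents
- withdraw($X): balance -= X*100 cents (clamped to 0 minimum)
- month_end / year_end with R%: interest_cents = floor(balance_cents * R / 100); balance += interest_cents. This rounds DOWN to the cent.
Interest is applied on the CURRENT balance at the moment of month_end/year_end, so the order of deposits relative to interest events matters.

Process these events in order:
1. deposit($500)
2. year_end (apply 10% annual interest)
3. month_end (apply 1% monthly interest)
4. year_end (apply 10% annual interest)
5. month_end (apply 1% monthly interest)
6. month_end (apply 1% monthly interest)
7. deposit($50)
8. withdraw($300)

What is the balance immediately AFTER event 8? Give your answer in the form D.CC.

Answer: 996.66

Derivation:
After 1 (deposit($500)): balance=$1000.00 total_interest=$0.00
After 2 (year_end (apply 10% annual interest)): balance=$1100.00 total_interest=$100.00
After 3 (month_end (apply 1% monthly interest)): balance=$1111.00 total_interest=$111.00
After 4 (year_end (apply 10% annual interest)): balance=$1222.10 total_interest=$222.10
After 5 (month_end (apply 1% monthly interest)): balance=$1234.32 total_interest=$234.32
After 6 (month_end (apply 1% monthly interest)): balance=$1246.66 total_interest=$246.66
After 7 (deposit($50)): balance=$1296.66 total_interest=$246.66
After 8 (withdraw($300)): balance=$996.66 total_interest=$246.66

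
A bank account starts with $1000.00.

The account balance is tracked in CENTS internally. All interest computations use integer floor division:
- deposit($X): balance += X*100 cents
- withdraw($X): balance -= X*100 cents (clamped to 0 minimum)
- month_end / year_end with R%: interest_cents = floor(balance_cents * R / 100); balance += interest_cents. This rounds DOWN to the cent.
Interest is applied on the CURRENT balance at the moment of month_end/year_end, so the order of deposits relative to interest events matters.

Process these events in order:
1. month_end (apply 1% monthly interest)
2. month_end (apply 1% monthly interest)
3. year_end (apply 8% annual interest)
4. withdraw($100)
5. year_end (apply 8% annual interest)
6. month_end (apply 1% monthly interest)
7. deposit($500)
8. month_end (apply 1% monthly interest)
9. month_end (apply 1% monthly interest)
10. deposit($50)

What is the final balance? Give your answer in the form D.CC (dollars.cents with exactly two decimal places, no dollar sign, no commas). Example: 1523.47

Answer: 1674.64

Derivation:
After 1 (month_end (apply 1% monthly interest)): balance=$1010.00 total_interest=$10.00
After 2 (month_end (apply 1% monthly interest)): balance=$1020.10 total_interest=$20.10
After 3 (year_end (apply 8% annual interest)): balance=$1101.70 total_interest=$101.70
After 4 (withdraw($100)): balance=$1001.70 total_interest=$101.70
After 5 (year_end (apply 8% annual interest)): balance=$1081.83 total_interest=$181.83
After 6 (month_end (apply 1% monthly interest)): balance=$1092.64 total_interest=$192.64
After 7 (deposit($500)): balance=$1592.64 total_interest=$192.64
After 8 (month_end (apply 1% monthly interest)): balance=$1608.56 total_interest=$208.56
After 9 (month_end (apply 1% monthly interest)): balance=$1624.64 total_interest=$224.64
After 10 (deposit($50)): balance=$1674.64 total_interest=$224.64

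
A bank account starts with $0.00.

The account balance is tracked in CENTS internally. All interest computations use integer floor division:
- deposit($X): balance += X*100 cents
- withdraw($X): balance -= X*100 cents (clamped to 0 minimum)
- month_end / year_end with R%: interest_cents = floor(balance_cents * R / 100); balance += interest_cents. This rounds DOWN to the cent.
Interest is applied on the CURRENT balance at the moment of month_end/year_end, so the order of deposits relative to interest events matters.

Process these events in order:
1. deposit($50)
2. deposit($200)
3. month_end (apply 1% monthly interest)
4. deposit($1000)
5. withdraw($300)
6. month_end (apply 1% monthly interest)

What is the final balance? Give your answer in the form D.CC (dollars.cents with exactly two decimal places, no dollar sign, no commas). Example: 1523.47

After 1 (deposit($50)): balance=$50.00 total_interest=$0.00
After 2 (deposit($200)): balance=$250.00 total_interest=$0.00
After 3 (month_end (apply 1% monthly interest)): balance=$252.50 total_interest=$2.50
After 4 (deposit($1000)): balance=$1252.50 total_interest=$2.50
After 5 (withdraw($300)): balance=$952.50 total_interest=$2.50
After 6 (month_end (apply 1% monthly interest)): balance=$962.02 total_interest=$12.02

Answer: 962.02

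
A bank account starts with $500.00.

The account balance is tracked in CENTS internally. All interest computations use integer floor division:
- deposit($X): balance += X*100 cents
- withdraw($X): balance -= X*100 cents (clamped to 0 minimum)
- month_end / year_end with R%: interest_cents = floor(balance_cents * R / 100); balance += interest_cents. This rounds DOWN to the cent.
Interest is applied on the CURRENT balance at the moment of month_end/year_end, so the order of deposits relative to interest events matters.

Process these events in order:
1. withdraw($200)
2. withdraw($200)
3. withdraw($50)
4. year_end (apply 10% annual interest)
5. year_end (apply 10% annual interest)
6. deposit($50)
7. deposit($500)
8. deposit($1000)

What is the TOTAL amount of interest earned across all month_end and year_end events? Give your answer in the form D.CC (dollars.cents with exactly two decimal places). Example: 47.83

After 1 (withdraw($200)): balance=$300.00 total_interest=$0.00
After 2 (withdraw($200)): balance=$100.00 total_interest=$0.00
After 3 (withdraw($50)): balance=$50.00 total_interest=$0.00
After 4 (year_end (apply 10% annual interest)): balance=$55.00 total_interest=$5.00
After 5 (year_end (apply 10% annual interest)): balance=$60.50 total_interest=$10.50
After 6 (deposit($50)): balance=$110.50 total_interest=$10.50
After 7 (deposit($500)): balance=$610.50 total_interest=$10.50
After 8 (deposit($1000)): balance=$1610.50 total_interest=$10.50

Answer: 10.50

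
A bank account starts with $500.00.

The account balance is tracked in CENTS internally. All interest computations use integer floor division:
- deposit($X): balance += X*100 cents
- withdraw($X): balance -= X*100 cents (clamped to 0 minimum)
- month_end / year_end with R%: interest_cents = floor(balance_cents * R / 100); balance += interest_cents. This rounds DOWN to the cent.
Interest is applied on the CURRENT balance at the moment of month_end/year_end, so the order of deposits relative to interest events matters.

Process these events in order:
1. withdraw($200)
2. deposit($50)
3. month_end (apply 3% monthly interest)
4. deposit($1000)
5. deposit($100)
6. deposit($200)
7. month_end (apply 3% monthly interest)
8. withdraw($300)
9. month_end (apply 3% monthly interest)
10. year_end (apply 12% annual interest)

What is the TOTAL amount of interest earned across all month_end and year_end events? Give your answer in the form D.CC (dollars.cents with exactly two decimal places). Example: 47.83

After 1 (withdraw($200)): balance=$300.00 total_interest=$0.00
After 2 (deposit($50)): balance=$350.00 total_interest=$0.00
After 3 (month_end (apply 3% monthly interest)): balance=$360.50 total_interest=$10.50
After 4 (deposit($1000)): balance=$1360.50 total_interest=$10.50
After 5 (deposit($100)): balance=$1460.50 total_interest=$10.50
After 6 (deposit($200)): balance=$1660.50 total_interest=$10.50
After 7 (month_end (apply 3% monthly interest)): balance=$1710.31 total_interest=$60.31
After 8 (withdraw($300)): balance=$1410.31 total_interest=$60.31
After 9 (month_end (apply 3% monthly interest)): balance=$1452.61 total_interest=$102.61
After 10 (year_end (apply 12% annual interest)): balance=$1626.92 total_interest=$276.92

Answer: 276.92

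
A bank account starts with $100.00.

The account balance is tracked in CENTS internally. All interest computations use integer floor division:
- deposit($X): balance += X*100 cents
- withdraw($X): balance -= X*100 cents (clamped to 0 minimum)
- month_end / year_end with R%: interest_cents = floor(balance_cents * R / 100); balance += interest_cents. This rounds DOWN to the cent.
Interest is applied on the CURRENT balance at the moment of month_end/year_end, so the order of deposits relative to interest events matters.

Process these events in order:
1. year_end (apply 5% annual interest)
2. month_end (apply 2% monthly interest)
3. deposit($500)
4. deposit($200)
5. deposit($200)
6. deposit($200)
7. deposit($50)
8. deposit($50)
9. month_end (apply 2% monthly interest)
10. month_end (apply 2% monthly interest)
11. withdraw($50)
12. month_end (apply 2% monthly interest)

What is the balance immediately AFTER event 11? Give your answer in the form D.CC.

After 1 (year_end (apply 5% annual interest)): balance=$105.00 total_interest=$5.00
After 2 (month_end (apply 2% monthly interest)): balance=$107.10 total_interest=$7.10
After 3 (deposit($500)): balance=$607.10 total_interest=$7.10
After 4 (deposit($200)): balance=$807.10 total_interest=$7.10
After 5 (deposit($200)): balance=$1007.10 total_interest=$7.10
After 6 (deposit($200)): balance=$1207.10 total_interest=$7.10
After 7 (deposit($50)): balance=$1257.10 total_interest=$7.10
After 8 (deposit($50)): balance=$1307.10 total_interest=$7.10
After 9 (month_end (apply 2% monthly interest)): balance=$1333.24 total_interest=$33.24
After 10 (month_end (apply 2% monthly interest)): balance=$1359.90 total_interest=$59.90
After 11 (withdraw($50)): balance=$1309.90 total_interest=$59.90

Answer: 1309.90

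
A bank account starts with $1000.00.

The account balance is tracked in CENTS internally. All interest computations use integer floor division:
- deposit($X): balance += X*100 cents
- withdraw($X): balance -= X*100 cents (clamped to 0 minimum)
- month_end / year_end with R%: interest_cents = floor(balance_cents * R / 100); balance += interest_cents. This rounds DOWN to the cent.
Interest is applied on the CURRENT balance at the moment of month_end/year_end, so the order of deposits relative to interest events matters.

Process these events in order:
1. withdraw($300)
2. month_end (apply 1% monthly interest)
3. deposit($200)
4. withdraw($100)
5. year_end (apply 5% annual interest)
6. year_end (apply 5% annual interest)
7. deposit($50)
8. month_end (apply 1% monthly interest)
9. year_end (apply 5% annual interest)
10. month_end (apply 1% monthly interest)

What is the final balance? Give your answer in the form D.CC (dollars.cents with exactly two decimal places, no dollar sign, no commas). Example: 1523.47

After 1 (withdraw($300)): balance=$700.00 total_interest=$0.00
After 2 (month_end (apply 1% monthly interest)): balance=$707.00 total_interest=$7.00
After 3 (deposit($200)): balance=$907.00 total_interest=$7.00
After 4 (withdraw($100)): balance=$807.00 total_interest=$7.00
After 5 (year_end (apply 5% annual interest)): balance=$847.35 total_interest=$47.35
After 6 (year_end (apply 5% annual interest)): balance=$889.71 total_interest=$89.71
After 7 (deposit($50)): balance=$939.71 total_interest=$89.71
After 8 (month_end (apply 1% monthly interest)): balance=$949.10 total_interest=$99.10
After 9 (year_end (apply 5% annual interest)): balance=$996.55 total_interest=$146.55
After 10 (month_end (apply 1% monthly interest)): balance=$1006.51 total_interest=$156.51

Answer: 1006.51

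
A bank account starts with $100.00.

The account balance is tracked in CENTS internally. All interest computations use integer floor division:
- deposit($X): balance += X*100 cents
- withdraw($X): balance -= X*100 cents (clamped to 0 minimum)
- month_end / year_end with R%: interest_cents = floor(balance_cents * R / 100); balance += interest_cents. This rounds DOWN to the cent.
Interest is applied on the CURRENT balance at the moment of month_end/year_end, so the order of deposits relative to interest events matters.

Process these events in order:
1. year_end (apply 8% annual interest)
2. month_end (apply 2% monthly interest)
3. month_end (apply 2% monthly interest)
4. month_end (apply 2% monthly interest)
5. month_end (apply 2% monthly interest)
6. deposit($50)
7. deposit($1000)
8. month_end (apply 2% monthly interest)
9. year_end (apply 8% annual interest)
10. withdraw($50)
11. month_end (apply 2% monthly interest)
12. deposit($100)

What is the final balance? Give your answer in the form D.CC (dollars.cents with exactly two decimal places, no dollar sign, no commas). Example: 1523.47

Answer: 1360.13

Derivation:
After 1 (year_end (apply 8% annual interest)): balance=$108.00 total_interest=$8.00
After 2 (month_end (apply 2% monthly interest)): balance=$110.16 total_interest=$10.16
After 3 (month_end (apply 2% monthly interest)): balance=$112.36 total_interest=$12.36
After 4 (month_end (apply 2% monthly interest)): balance=$114.60 total_interest=$14.60
After 5 (month_end (apply 2% monthly interest)): balance=$116.89 total_interest=$16.89
After 6 (deposit($50)): balance=$166.89 total_interest=$16.89
After 7 (deposit($1000)): balance=$1166.89 total_interest=$16.89
After 8 (month_end (apply 2% monthly interest)): balance=$1190.22 total_interest=$40.22
After 9 (year_end (apply 8% annual interest)): balance=$1285.43 total_interest=$135.43
After 10 (withdraw($50)): balance=$1235.43 total_interest=$135.43
After 11 (month_end (apply 2% monthly interest)): balance=$1260.13 total_interest=$160.13
After 12 (deposit($100)): balance=$1360.13 total_interest=$160.13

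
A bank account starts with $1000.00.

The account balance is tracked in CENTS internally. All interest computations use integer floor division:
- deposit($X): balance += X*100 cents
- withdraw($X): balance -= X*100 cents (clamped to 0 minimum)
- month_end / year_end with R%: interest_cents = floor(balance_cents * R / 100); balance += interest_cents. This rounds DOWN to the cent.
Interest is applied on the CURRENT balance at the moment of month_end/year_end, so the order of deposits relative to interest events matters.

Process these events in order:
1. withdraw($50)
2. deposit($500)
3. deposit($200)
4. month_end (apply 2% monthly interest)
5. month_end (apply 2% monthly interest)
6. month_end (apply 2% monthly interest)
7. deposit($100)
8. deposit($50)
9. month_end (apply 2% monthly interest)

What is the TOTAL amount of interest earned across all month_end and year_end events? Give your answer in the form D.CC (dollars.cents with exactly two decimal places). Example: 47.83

Answer: 139.00

Derivation:
After 1 (withdraw($50)): balance=$950.00 total_interest=$0.00
After 2 (deposit($500)): balance=$1450.00 total_interest=$0.00
After 3 (deposit($200)): balance=$1650.00 total_interest=$0.00
After 4 (month_end (apply 2% monthly interest)): balance=$1683.00 total_interest=$33.00
After 5 (month_end (apply 2% monthly interest)): balance=$1716.66 total_interest=$66.66
After 6 (month_end (apply 2% monthly interest)): balance=$1750.99 total_interest=$100.99
After 7 (deposit($100)): balance=$1850.99 total_interest=$100.99
After 8 (deposit($50)): balance=$1900.99 total_interest=$100.99
After 9 (month_end (apply 2% monthly interest)): balance=$1939.00 total_interest=$139.00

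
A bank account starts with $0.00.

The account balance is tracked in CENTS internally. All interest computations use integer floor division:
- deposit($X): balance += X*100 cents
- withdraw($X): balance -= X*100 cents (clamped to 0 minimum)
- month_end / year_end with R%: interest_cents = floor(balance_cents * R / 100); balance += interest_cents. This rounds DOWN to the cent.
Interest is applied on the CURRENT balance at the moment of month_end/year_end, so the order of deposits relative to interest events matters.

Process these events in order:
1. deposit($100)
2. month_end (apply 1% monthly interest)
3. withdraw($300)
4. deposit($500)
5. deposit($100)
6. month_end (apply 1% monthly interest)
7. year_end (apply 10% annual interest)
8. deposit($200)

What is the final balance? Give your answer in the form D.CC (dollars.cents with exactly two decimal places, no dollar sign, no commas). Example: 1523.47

Answer: 866.60

Derivation:
After 1 (deposit($100)): balance=$100.00 total_interest=$0.00
After 2 (month_end (apply 1% monthly interest)): balance=$101.00 total_interest=$1.00
After 3 (withdraw($300)): balance=$0.00 total_interest=$1.00
After 4 (deposit($500)): balance=$500.00 total_interest=$1.00
After 5 (deposit($100)): balance=$600.00 total_interest=$1.00
After 6 (month_end (apply 1% monthly interest)): balance=$606.00 total_interest=$7.00
After 7 (year_end (apply 10% annual interest)): balance=$666.60 total_interest=$67.60
After 8 (deposit($200)): balance=$866.60 total_interest=$67.60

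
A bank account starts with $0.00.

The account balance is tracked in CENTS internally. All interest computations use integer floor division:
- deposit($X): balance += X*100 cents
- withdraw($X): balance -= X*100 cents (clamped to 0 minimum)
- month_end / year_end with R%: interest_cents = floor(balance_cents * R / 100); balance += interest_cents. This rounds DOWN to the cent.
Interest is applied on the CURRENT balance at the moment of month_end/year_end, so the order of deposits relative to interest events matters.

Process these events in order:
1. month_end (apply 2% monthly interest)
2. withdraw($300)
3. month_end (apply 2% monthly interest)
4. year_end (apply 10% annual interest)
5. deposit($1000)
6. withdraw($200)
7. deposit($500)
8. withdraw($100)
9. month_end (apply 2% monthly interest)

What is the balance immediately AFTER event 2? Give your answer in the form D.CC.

After 1 (month_end (apply 2% monthly interest)): balance=$0.00 total_interest=$0.00
After 2 (withdraw($300)): balance=$0.00 total_interest=$0.00

Answer: 0.00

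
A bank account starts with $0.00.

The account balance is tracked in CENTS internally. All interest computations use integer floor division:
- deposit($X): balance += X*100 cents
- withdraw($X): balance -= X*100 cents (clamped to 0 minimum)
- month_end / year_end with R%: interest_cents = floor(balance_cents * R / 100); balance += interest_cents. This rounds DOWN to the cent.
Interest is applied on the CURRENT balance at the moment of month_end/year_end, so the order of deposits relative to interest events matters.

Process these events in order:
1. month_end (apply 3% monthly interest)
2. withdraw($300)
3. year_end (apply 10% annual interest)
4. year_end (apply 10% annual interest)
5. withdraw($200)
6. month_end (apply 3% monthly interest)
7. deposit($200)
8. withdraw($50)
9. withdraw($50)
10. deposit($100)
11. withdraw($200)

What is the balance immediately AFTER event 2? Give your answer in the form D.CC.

Answer: 0.00

Derivation:
After 1 (month_end (apply 3% monthly interest)): balance=$0.00 total_interest=$0.00
After 2 (withdraw($300)): balance=$0.00 total_interest=$0.00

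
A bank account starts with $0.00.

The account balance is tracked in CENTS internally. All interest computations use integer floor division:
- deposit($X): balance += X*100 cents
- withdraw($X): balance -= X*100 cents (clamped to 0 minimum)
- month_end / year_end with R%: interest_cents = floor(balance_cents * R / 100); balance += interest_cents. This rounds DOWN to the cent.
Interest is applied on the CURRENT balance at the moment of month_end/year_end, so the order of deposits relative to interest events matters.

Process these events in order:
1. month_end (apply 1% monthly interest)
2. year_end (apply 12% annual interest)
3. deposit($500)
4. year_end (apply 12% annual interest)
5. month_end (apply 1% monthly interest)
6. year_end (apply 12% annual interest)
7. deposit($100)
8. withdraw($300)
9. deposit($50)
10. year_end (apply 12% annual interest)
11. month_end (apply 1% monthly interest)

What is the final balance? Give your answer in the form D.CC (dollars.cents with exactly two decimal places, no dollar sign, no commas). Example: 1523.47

After 1 (month_end (apply 1% monthly interest)): balance=$0.00 total_interest=$0.00
After 2 (year_end (apply 12% annual interest)): balance=$0.00 total_interest=$0.00
After 3 (deposit($500)): balance=$500.00 total_interest=$0.00
After 4 (year_end (apply 12% annual interest)): balance=$560.00 total_interest=$60.00
After 5 (month_end (apply 1% monthly interest)): balance=$565.60 total_interest=$65.60
After 6 (year_end (apply 12% annual interest)): balance=$633.47 total_interest=$133.47
After 7 (deposit($100)): balance=$733.47 total_interest=$133.47
After 8 (withdraw($300)): balance=$433.47 total_interest=$133.47
After 9 (deposit($50)): balance=$483.47 total_interest=$133.47
After 10 (year_end (apply 12% annual interest)): balance=$541.48 total_interest=$191.48
After 11 (month_end (apply 1% monthly interest)): balance=$546.89 total_interest=$196.89

Answer: 546.89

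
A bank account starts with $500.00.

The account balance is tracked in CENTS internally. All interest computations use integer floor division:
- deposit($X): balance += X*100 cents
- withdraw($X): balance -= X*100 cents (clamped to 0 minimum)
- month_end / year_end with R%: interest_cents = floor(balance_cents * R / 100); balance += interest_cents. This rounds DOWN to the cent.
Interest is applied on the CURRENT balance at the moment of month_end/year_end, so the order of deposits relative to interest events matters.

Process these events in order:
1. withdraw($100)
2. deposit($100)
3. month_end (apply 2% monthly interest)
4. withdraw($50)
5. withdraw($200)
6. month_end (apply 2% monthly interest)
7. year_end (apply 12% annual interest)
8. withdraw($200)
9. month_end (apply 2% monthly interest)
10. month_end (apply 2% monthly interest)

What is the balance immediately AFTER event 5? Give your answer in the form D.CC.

After 1 (withdraw($100)): balance=$400.00 total_interest=$0.00
After 2 (deposit($100)): balance=$500.00 total_interest=$0.00
After 3 (month_end (apply 2% monthly interest)): balance=$510.00 total_interest=$10.00
After 4 (withdraw($50)): balance=$460.00 total_interest=$10.00
After 5 (withdraw($200)): balance=$260.00 total_interest=$10.00

Answer: 260.00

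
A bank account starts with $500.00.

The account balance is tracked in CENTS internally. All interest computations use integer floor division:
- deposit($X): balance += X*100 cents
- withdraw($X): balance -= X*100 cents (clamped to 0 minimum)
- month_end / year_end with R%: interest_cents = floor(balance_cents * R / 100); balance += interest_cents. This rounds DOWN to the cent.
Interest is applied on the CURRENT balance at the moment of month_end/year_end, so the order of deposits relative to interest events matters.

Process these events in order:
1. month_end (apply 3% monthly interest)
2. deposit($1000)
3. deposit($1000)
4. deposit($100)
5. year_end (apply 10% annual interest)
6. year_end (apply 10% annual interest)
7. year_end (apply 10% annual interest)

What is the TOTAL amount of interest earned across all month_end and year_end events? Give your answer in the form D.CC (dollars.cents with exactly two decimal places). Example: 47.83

After 1 (month_end (apply 3% monthly interest)): balance=$515.00 total_interest=$15.00
After 2 (deposit($1000)): balance=$1515.00 total_interest=$15.00
After 3 (deposit($1000)): balance=$2515.00 total_interest=$15.00
After 4 (deposit($100)): balance=$2615.00 total_interest=$15.00
After 5 (year_end (apply 10% annual interest)): balance=$2876.50 total_interest=$276.50
After 6 (year_end (apply 10% annual interest)): balance=$3164.15 total_interest=$564.15
After 7 (year_end (apply 10% annual interest)): balance=$3480.56 total_interest=$880.56

Answer: 880.56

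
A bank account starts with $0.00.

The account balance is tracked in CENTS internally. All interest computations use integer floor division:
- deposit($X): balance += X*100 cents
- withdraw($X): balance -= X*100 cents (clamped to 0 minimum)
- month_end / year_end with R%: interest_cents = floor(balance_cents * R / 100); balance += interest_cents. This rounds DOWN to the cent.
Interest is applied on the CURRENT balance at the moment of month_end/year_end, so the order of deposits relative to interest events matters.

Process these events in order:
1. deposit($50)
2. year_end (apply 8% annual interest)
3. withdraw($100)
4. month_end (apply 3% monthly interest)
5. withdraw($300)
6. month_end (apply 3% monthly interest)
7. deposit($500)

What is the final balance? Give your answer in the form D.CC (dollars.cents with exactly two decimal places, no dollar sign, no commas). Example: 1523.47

Answer: 500.00

Derivation:
After 1 (deposit($50)): balance=$50.00 total_interest=$0.00
After 2 (year_end (apply 8% annual interest)): balance=$54.00 total_interest=$4.00
After 3 (withdraw($100)): balance=$0.00 total_interest=$4.00
After 4 (month_end (apply 3% monthly interest)): balance=$0.00 total_interest=$4.00
After 5 (withdraw($300)): balance=$0.00 total_interest=$4.00
After 6 (month_end (apply 3% monthly interest)): balance=$0.00 total_interest=$4.00
After 7 (deposit($500)): balance=$500.00 total_interest=$4.00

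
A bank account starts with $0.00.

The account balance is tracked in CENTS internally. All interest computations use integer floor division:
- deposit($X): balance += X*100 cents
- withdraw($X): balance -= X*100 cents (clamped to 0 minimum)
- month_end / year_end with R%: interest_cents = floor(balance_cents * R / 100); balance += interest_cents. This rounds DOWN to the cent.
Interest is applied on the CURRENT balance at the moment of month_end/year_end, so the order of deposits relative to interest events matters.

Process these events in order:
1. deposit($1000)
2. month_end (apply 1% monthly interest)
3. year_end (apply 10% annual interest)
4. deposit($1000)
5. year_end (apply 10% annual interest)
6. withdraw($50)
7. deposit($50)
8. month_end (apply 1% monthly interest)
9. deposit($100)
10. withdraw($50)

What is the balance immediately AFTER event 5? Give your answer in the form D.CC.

Answer: 2322.10

Derivation:
After 1 (deposit($1000)): balance=$1000.00 total_interest=$0.00
After 2 (month_end (apply 1% monthly interest)): balance=$1010.00 total_interest=$10.00
After 3 (year_end (apply 10% annual interest)): balance=$1111.00 total_interest=$111.00
After 4 (deposit($1000)): balance=$2111.00 total_interest=$111.00
After 5 (year_end (apply 10% annual interest)): balance=$2322.10 total_interest=$322.10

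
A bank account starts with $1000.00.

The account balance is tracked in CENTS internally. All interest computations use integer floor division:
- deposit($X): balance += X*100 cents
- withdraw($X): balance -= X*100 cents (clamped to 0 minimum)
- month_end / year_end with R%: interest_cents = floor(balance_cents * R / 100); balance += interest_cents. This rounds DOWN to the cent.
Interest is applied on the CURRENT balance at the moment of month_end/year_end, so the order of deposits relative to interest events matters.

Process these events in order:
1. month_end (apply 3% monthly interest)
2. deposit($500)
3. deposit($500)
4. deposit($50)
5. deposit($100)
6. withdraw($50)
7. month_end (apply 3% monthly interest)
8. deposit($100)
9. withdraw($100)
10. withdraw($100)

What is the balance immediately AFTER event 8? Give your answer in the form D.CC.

After 1 (month_end (apply 3% monthly interest)): balance=$1030.00 total_interest=$30.00
After 2 (deposit($500)): balance=$1530.00 total_interest=$30.00
After 3 (deposit($500)): balance=$2030.00 total_interest=$30.00
After 4 (deposit($50)): balance=$2080.00 total_interest=$30.00
After 5 (deposit($100)): balance=$2180.00 total_interest=$30.00
After 6 (withdraw($50)): balance=$2130.00 total_interest=$30.00
After 7 (month_end (apply 3% monthly interest)): balance=$2193.90 total_interest=$93.90
After 8 (deposit($100)): balance=$2293.90 total_interest=$93.90

Answer: 2293.90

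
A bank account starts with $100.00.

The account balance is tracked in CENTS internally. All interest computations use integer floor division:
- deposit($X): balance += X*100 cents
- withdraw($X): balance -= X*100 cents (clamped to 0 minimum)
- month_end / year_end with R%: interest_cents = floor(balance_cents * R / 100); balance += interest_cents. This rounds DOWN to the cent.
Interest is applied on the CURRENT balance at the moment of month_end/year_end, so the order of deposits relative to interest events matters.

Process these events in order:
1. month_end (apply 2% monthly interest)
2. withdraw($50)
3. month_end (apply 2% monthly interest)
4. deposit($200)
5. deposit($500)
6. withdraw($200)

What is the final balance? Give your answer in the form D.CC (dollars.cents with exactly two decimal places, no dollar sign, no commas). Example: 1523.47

After 1 (month_end (apply 2% monthly interest)): balance=$102.00 total_interest=$2.00
After 2 (withdraw($50)): balance=$52.00 total_interest=$2.00
After 3 (month_end (apply 2% monthly interest)): balance=$53.04 total_interest=$3.04
After 4 (deposit($200)): balance=$253.04 total_interest=$3.04
After 5 (deposit($500)): balance=$753.04 total_interest=$3.04
After 6 (withdraw($200)): balance=$553.04 total_interest=$3.04

Answer: 553.04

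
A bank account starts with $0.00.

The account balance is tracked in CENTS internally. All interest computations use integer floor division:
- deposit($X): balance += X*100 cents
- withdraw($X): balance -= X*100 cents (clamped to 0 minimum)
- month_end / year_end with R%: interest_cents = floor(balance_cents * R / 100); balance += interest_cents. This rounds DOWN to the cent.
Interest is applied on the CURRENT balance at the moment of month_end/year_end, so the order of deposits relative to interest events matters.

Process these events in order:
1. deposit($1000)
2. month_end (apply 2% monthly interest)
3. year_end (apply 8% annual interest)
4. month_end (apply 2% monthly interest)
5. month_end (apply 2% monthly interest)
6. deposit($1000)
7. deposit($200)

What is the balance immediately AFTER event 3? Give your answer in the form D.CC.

Answer: 1101.60

Derivation:
After 1 (deposit($1000)): balance=$1000.00 total_interest=$0.00
After 2 (month_end (apply 2% monthly interest)): balance=$1020.00 total_interest=$20.00
After 3 (year_end (apply 8% annual interest)): balance=$1101.60 total_interest=$101.60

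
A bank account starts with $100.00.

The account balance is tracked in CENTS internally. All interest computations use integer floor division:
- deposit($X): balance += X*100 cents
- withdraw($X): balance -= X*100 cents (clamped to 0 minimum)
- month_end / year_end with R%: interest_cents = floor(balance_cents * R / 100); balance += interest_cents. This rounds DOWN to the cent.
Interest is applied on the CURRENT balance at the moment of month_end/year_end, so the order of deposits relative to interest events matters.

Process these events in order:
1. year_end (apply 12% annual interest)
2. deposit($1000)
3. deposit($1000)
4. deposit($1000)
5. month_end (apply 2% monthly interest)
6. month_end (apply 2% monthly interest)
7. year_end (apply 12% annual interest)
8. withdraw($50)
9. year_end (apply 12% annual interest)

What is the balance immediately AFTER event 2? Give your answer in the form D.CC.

After 1 (year_end (apply 12% annual interest)): balance=$112.00 total_interest=$12.00
After 2 (deposit($1000)): balance=$1112.00 total_interest=$12.00

Answer: 1112.00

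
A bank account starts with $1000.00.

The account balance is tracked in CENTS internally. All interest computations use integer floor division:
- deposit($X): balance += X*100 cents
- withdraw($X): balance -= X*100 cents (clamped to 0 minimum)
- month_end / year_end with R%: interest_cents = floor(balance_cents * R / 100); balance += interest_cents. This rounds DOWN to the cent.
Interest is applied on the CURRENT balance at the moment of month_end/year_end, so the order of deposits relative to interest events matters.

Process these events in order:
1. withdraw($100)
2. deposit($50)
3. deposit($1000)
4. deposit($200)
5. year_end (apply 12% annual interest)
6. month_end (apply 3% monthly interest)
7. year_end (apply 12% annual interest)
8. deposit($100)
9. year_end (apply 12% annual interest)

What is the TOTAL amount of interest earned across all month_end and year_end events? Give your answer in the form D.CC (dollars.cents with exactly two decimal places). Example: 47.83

Answer: 973.20

Derivation:
After 1 (withdraw($100)): balance=$900.00 total_interest=$0.00
After 2 (deposit($50)): balance=$950.00 total_interest=$0.00
After 3 (deposit($1000)): balance=$1950.00 total_interest=$0.00
After 4 (deposit($200)): balance=$2150.00 total_interest=$0.00
After 5 (year_end (apply 12% annual interest)): balance=$2408.00 total_interest=$258.00
After 6 (month_end (apply 3% monthly interest)): balance=$2480.24 total_interest=$330.24
After 7 (year_end (apply 12% annual interest)): balance=$2777.86 total_interest=$627.86
After 8 (deposit($100)): balance=$2877.86 total_interest=$627.86
After 9 (year_end (apply 12% annual interest)): balance=$3223.20 total_interest=$973.20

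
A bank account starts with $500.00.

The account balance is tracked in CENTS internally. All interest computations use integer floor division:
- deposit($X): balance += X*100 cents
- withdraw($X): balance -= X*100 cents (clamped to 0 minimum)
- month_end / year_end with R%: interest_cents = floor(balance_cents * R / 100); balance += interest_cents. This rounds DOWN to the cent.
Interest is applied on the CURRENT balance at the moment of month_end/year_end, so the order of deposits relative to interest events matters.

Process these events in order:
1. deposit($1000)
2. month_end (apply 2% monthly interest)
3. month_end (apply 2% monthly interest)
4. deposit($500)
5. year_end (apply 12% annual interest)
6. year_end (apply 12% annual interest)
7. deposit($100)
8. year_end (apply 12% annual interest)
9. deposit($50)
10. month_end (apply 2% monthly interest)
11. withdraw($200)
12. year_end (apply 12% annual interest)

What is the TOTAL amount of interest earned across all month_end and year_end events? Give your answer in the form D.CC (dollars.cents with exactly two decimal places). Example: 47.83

Answer: 1318.28

Derivation:
After 1 (deposit($1000)): balance=$1500.00 total_interest=$0.00
After 2 (month_end (apply 2% monthly interest)): balance=$1530.00 total_interest=$30.00
After 3 (month_end (apply 2% monthly interest)): balance=$1560.60 total_interest=$60.60
After 4 (deposit($500)): balance=$2060.60 total_interest=$60.60
After 5 (year_end (apply 12% annual interest)): balance=$2307.87 total_interest=$307.87
After 6 (year_end (apply 12% annual interest)): balance=$2584.81 total_interest=$584.81
After 7 (deposit($100)): balance=$2684.81 total_interest=$584.81
After 8 (year_end (apply 12% annual interest)): balance=$3006.98 total_interest=$906.98
After 9 (deposit($50)): balance=$3056.98 total_interest=$906.98
After 10 (month_end (apply 2% monthly interest)): balance=$3118.11 total_interest=$968.11
After 11 (withdraw($200)): balance=$2918.11 total_interest=$968.11
After 12 (year_end (apply 12% annual interest)): balance=$3268.28 total_interest=$1318.28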